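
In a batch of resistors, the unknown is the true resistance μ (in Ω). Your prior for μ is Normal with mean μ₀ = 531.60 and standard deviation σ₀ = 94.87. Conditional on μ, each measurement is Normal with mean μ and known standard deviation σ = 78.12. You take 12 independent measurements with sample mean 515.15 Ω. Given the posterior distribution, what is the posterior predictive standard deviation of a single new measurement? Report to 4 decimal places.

81.1424

For Normal data with known variance σ², a Normal(μ₀, σ₀²) prior on μ is conjugate. Posterior precision = 1/σ₀² + n/σ²; posterior mean is the precision-weighted average of μ₀ and x̄.
σ₀² = 94.87² = 9000.3169, σ² = 78.12² = 6102.7344; σ² + n·σ₀² = 6102.7344 + 12·9000.3169 = 114106.5372.
Posterior precision = 1/σ₀² + n/σ² = 1/9000.3169 + 12/6102.7344 = (σ² + n·σ₀²)/(σ₀²σ²) = 114106.5372/(9000.3169·6102.7344); posterior variance σₙ² = σ₀²σ²/(σ² + n·σ₀²) = 9000.3169·6102.7344/114106.5372 = 481.361935.
Predictive variance for one new observation = σₙ² + σ² = 9000.3169·6102.7344/114106.5372 + 6102.7344 = σ²·(σ₀² + 114106.5372)/114106.5372 = 6102.7344·123106.8541/114106.5372 = 6584.096335; SD = √(6102.7344·123106.8541/114106.5372) = 81.1424.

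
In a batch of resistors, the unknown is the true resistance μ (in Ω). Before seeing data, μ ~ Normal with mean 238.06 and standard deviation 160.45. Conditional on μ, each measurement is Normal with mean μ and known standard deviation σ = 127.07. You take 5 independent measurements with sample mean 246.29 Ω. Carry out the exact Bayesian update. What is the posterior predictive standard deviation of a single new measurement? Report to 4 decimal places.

For Normal data with known variance σ², a Normal(μ₀, σ₀²) prior on μ is conjugate. Posterior precision = 1/σ₀² + n/σ²; posterior mean is the precision-weighted average of μ₀ and x̄.
σ₀² = 160.45² = 25744.2025, σ² = 127.07² = 16146.7849; σ² + n·σ₀² = 16146.7849 + 5·25744.2025 = 144867.7974.
Posterior precision = 1/σ₀² + n/σ² = 1/25744.2025 + 5/16146.7849 = (σ² + n·σ₀²)/(σ₀²σ²) = 144867.7974/(25744.2025·16146.7849); posterior variance σₙ² = σ₀²σ²/(σ² + n·σ₀²) = 25744.2025·16146.7849/144867.7974 = 2869.416859.
Predictive variance for one new observation = σₙ² + σ² = 25744.2025·16146.7849/144867.7974 + 16146.7849 = σ²·(σ₀² + 144867.7974)/144867.7974 = 16146.7849·170611.9999/144867.7974 = 19016.201759; SD = √(16146.7849·170611.9999/144867.7974) = 137.8992.

137.8992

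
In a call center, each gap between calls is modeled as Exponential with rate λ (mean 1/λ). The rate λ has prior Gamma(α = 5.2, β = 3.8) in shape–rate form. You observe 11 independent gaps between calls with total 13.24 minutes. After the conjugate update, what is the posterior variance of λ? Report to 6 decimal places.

With a Gamma(shape α, rate β) prior on the exponential rate λ, the posterior after n observations with total T = Σxᵢ is Gamma(α+n, β+T).
Posterior: Gamma(5.2+11, 3.8+13.24) = Gamma(16.2, 17.04).
Var = α/β² = 0.055793.

0.055793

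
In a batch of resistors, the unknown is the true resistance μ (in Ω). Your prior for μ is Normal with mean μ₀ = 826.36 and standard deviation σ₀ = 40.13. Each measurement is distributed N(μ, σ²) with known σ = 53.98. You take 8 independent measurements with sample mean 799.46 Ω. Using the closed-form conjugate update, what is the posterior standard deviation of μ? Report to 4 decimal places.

17.2350

For Normal data with known variance σ², a Normal(μ₀, σ₀²) prior on μ is conjugate. Posterior precision = 1/σ₀² + n/σ²; posterior mean is the precision-weighted average of μ₀ and x̄.
σ₀² = 40.13² = 1610.4169, σ² = 53.98² = 2913.8404; σ² + n·σ₀² = 2913.8404 + 8·1610.4169 = 15797.1756.
Posterior precision = 1/σ₀² + n/σ² = 1/1610.4169 + 8/2913.8404 = (σ² + n·σ₀²)/(σ₀²σ²) = 15797.1756/(1610.4169·2913.8404); posterior variance σₙ² = σ₀²σ²/(σ² + n·σ₀²) = 1610.4169·2913.8404/15797.1756 = 297.046633.
Posterior SD = √σₙ² = √(1610.4169·2913.8404/15797.1756) = 17.2350.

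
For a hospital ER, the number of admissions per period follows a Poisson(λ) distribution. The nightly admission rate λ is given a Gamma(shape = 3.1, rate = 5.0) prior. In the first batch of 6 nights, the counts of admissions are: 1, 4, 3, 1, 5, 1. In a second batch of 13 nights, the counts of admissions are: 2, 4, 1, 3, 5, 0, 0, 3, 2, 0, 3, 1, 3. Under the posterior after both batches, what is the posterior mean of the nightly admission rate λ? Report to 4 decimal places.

With a Gamma(shape α, rate β) prior, the Poisson likelihood is conjugate: the posterior is Gamma(α + ΣXᵢ, β + n).
Batch 1: sum of counts S = 15 over n = 6 nights.
After batch 1: Gamma(α+S, β+n) = Gamma(3.1+15, 5.0+6) = Gamma(18.1, 11.0).
Batch 2: sum of counts S = 27 over n = 13 nights.
After batch 2: Gamma(α+S, β+n) = Gamma(18.1+27, 11.0+13) = Gamma(45.1, 24.0).
Posterior mean = α/β = 45.1/24.0 = 1.8792.

1.8792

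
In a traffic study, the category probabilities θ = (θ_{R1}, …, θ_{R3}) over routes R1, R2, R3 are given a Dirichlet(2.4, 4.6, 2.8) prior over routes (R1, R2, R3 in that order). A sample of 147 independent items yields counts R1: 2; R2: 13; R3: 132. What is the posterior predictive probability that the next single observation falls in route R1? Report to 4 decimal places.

The Dirichlet prior is conjugate to the Multinomial likelihood: each posterior αⱼ = prior αⱼ + observed count nⱼ.
Posterior concentration: (4.4, 17.6, 134.8), total = 156.8.
P(next = R1 | data) = α_{R1}/Σα = 0.0281.

0.0281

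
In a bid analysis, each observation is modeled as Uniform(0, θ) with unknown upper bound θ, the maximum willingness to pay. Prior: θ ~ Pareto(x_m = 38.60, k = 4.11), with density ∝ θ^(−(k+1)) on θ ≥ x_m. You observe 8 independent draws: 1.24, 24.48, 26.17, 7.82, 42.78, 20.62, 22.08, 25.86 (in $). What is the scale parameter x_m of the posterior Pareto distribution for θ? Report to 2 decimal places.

A Pareto(scale x_m, shape k) prior on the upper bound θ of Uniform(0, θ) is conjugate: posterior is Pareto(max(x_m, max xᵢ), k + n).
Sample maximum = 42.78; prior scale x_m = 38.60 → posterior scale = max = 42.78.
Posterior shape = 4.11 + 8 = 12.11.
Posterior scale x_m = 42.78.

42.78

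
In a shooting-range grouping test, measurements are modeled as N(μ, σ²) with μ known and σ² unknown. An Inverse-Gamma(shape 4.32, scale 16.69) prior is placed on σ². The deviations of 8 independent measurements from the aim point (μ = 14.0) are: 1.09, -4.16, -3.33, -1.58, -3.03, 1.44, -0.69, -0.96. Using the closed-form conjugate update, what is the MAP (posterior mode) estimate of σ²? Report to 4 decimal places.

4.1905

With known mean μ and an Inverse-Gamma(α, β) prior on σ², the Normal likelihood is conjugate: posterior is Inv-Gamma(α + n/2, β + Σ(xᵢ−μ)²/2).
Σ(xᵢ−μ)² = (1.09)² + (-4.16)² + (-3.33)² + (-1.58)² + (-3.03)² + (1.44)² + (-0.69)² + (-0.96)² = 44.7312.
Posterior: Inv-Gamma(4.32 + 8/2, 16.69 + 44.7312/2) = Inv-Gamma(8.32, 39.05560).
Mode = β/(α+1) = 39.05560/9.32 = 4.1905.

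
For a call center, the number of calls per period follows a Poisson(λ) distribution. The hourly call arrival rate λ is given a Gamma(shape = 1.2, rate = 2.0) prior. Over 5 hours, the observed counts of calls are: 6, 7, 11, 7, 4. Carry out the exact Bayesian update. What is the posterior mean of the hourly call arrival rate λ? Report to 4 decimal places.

With a Gamma(shape α, rate β) prior, the Poisson likelihood is conjugate: the posterior is Gamma(α + ΣXᵢ, β + n).
Sum of counts S = 35 over n = 5 hours.
Posterior: Gamma(α+S, β+n) = Gamma(1.2+35, 2.0+5) = Gamma(36.2, 7.0).
Posterior mean = α/β = 36.2/7.0 = 5.1714.

5.1714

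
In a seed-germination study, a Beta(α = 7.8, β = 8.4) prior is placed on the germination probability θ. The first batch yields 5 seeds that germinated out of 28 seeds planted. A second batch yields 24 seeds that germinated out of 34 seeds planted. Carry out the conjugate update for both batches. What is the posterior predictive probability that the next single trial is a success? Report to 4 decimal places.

0.4706

The Beta prior is conjugate to a Binomial/Bernoulli likelihood; the update adds successes to α and failures to β.
After batch 1: Beta(7.8+5, 8.4+23) = Beta(12.8, 31.4).
After batch 2: Beta(12.8+24, 31.4+10) = Beta(36.8, 41.4).
For a single future Bernoulli trial, P(success | data) = α/(α+β) = 0.4706.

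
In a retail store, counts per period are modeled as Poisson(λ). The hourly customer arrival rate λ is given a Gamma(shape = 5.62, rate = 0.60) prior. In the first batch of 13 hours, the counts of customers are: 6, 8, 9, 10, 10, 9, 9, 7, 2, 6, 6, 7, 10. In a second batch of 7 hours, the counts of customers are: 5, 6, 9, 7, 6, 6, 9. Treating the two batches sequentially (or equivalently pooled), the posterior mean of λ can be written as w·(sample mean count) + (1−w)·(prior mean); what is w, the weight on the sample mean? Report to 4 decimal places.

0.9709

With a Gamma(shape α, rate β) prior, the Poisson likelihood is conjugate: the posterior is Gamma(α + ΣXᵢ, β + n).
Total number of hours: n = 13 + 7 = 20.
Posterior mean = (α₀+S)/(β₀+n) = [n/(β₀+n)]·(S/n) + [β₀/(β₀+n)]·(α₀/β₀), so only n and β₀ enter the weight.
Weight on data w = n/(β₀+n) = 20/(0.60+20) = 20/20.60 = 0.9709.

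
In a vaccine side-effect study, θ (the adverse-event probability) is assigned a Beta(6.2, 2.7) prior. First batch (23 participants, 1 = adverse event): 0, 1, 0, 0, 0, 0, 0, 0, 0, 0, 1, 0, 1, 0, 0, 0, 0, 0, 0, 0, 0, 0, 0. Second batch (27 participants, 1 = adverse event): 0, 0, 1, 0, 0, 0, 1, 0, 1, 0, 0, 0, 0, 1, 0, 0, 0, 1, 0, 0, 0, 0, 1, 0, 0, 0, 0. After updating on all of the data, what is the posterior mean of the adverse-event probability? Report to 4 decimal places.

0.2581

The Beta prior is conjugate to a Binomial/Bernoulli likelihood; the update adds successes to α and failures to β.
After batch 1: Beta(6.2+3, 2.7+20) = Beta(9.2, 22.7).
After batch 2: Beta(9.2+6, 22.7+21) = Beta(15.2, 43.7).
Posterior mean = α/(α+β) = 15.2/58.9 = 0.2581.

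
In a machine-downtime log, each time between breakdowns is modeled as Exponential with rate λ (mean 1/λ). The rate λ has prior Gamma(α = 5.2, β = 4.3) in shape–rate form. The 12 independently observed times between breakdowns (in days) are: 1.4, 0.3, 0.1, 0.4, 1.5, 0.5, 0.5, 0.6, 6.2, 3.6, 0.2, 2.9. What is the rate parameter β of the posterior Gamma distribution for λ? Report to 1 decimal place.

22.5

With a Gamma(shape α, rate β) prior on the exponential rate λ, the posterior after n observations with total T = Σxᵢ is Gamma(α+n, β+T).
Sum of observations T = 18.2 days; n = 12.
Posterior: Gamma(5.2+12, 4.3+18.2) = Gamma(17.2, 22.5).
Posterior β = 22.5.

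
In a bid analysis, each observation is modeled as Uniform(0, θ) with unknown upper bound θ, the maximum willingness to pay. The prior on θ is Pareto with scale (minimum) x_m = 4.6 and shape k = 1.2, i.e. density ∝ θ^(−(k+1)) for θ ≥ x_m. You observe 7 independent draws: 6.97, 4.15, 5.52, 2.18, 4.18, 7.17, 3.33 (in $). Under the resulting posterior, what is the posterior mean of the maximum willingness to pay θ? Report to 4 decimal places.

8.1658

A Pareto(scale x_m, shape k) prior on the upper bound θ of Uniform(0, θ) is conjugate: posterior is Pareto(max(x_m, max xᵢ), k + n).
Sample maximum = 7.17; prior scale x_m = 4.6 → posterior scale = max = 7.17.
Posterior shape = 1.2 + 7 = 8.2.
E[θ|data] = k·x_m/(k−1) = 8.2·7.17/7.2 = 8.1658.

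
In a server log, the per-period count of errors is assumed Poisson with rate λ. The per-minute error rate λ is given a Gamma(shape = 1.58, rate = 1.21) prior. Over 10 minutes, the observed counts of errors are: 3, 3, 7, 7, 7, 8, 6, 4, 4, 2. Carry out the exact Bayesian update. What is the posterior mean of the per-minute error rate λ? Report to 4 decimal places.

With a Gamma(shape α, rate β) prior, the Poisson likelihood is conjugate: the posterior is Gamma(α + ΣXᵢ, β + n).
Sum of counts S = 51 over n = 10 minutes.
Posterior: Gamma(α+S, β+n) = Gamma(1.58+51, 1.21+10) = Gamma(52.58, 11.21).
Posterior mean = α/β = 52.58/11.21 = 4.6905.

4.6905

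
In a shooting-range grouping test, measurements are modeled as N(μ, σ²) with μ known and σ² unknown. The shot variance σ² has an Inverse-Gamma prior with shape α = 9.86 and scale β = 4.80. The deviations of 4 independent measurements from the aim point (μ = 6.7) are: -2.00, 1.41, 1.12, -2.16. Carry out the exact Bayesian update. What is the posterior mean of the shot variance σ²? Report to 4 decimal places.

With known mean μ and an Inverse-Gamma(α, β) prior on σ², the Normal likelihood is conjugate: posterior is Inv-Gamma(α + n/2, β + Σ(xᵢ−μ)²/2).
Σ(xᵢ−μ)² = (-2.00)² + (1.41)² + (1.12)² + (-2.16)² = 11.9081.
Posterior: Inv-Gamma(9.86 + 4/2, 4.80 + 11.9081/2) = Inv-Gamma(11.86, 10.75405).
E[σ²|data] = β/(α−1) = 10.75405/10.86 = 0.9902.

0.9902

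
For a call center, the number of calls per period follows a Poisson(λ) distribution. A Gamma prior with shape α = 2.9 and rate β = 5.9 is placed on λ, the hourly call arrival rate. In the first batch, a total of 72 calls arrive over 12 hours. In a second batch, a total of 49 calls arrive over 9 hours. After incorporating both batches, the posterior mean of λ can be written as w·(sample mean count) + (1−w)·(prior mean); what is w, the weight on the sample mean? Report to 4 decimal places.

0.7807

With a Gamma(shape α, rate β) prior, the Poisson likelihood is conjugate: the posterior is Gamma(α + ΣXᵢ, β + n).
Total number of hours: n = 12 + 9 = 21.
Posterior mean = (α₀+S)/(β₀+n) = [n/(β₀+n)]·(S/n) + [β₀/(β₀+n)]·(α₀/β₀), so only n and β₀ enter the weight.
Weight on data w = n/(β₀+n) = 21/(5.9+21) = 21/26.9 = 0.7807.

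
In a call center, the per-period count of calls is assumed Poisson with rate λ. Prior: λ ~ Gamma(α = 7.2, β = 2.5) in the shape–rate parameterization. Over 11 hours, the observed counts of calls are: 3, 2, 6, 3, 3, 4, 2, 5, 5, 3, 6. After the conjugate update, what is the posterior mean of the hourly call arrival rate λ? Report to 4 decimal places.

3.6444

With a Gamma(shape α, rate β) prior, the Poisson likelihood is conjugate: the posterior is Gamma(α + ΣXᵢ, β + n).
Sum of counts S = 42 over n = 11 hours.
Posterior: Gamma(α+S, β+n) = Gamma(7.2+42, 2.5+11) = Gamma(49.2, 13.5).
Posterior mean = α/β = 49.2/13.5 = 3.6444.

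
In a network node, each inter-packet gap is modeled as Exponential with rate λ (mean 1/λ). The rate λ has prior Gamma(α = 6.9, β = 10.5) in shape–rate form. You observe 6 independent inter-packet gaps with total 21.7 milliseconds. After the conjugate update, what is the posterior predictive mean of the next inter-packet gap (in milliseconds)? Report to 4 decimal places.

2.7059

With a Gamma(shape α, rate β) prior on the exponential rate λ, the posterior after n observations with total T = Σxᵢ is Gamma(α+n, β+T).
Posterior: Gamma(6.9+6, 10.5+21.7) = Gamma(12.9, 32.2).
The predictive distribution for the next observation is Lomax; its mean is β/(α−1) = 32.2/11.9 = 2.7059.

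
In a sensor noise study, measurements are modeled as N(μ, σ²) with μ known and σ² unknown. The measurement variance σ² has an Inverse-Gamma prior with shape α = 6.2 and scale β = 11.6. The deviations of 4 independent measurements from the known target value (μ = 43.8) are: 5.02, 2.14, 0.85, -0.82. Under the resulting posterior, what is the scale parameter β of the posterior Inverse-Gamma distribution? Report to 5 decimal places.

With known mean μ and an Inverse-Gamma(α, β) prior on σ², the Normal likelihood is conjugate: posterior is Inv-Gamma(α + n/2, β + Σ(xᵢ−μ)²/2).
Σ(xᵢ−μ)² = (5.02)² + (2.14)² + (0.85)² + (-0.82)² = 31.1749.
Posterior: Inv-Gamma(6.2 + 4/2, 11.6 + 31.1749/2) = Inv-Gamma(8.20, 27.18745).
Posterior β = 27.18745.

27.18745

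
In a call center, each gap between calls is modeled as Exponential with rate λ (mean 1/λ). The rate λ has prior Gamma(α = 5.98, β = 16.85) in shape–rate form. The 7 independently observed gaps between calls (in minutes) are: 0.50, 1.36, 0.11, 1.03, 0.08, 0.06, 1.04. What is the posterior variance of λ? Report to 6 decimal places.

With a Gamma(shape α, rate β) prior on the exponential rate λ, the posterior after n observations with total T = Σxᵢ is Gamma(α+n, β+T).
Sum of observations T = 4.18 minutes; n = 7.
Posterior: Gamma(5.98+7, 16.85+4.18) = Gamma(12.98, 21.03).
Var = α/β² = 0.029349.

0.029349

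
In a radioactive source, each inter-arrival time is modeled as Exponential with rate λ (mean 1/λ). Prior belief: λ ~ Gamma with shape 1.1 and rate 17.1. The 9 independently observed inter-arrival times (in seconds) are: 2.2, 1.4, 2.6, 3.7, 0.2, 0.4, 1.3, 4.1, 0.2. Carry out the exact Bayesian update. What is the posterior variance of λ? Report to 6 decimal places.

With a Gamma(shape α, rate β) prior on the exponential rate λ, the posterior after n observations with total T = Σxᵢ is Gamma(α+n, β+T).
Sum of observations T = 16.1 seconds; n = 9.
Posterior: Gamma(1.1+9, 17.1+16.1) = Gamma(10.1, 33.2).
Var = α/β² = 0.009163.

0.009163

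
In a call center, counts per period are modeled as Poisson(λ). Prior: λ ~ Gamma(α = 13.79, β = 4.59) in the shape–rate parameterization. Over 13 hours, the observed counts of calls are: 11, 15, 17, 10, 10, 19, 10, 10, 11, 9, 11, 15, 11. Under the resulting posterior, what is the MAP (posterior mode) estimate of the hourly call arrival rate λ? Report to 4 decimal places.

9.7663

With a Gamma(shape α, rate β) prior, the Poisson likelihood is conjugate: the posterior is Gamma(α + ΣXᵢ, β + n).
Sum of counts S = 159 over n = 13 hours.
Posterior: Gamma(α+S, β+n) = Gamma(13.79+159, 4.59+13) = Gamma(172.79, 17.59).
Mode of Gamma(α,β) for α≥1 is (α−1)/β = 171.79/17.59 = 9.7663.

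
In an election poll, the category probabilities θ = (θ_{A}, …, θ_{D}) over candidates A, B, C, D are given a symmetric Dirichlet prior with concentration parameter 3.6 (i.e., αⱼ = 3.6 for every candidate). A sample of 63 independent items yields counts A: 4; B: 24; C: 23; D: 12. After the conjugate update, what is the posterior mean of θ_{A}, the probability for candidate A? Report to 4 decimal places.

0.0982

The Dirichlet prior is conjugate to the Multinomial likelihood: each posterior αⱼ = prior αⱼ + observed count nⱼ.
Posterior concentration: (7.6, 27.6, 26.6, 15.6), total = 77.4.
E[θ_{A}|data] = α_{A}/Σα = 7.6/77.4 = 0.0982.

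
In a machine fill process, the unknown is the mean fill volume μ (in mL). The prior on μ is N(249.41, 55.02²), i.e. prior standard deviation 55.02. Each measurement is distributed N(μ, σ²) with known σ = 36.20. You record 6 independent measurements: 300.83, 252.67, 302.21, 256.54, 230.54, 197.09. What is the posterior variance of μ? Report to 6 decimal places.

203.709425

For Normal data with known variance σ², a Normal(μ₀, σ₀²) prior on μ is conjugate. Posterior precision = 1/σ₀² + n/σ²; posterior mean is the precision-weighted average of μ₀ and x̄.
σ₀² = 55.02² = 3027.2004, σ² = 36.20² = 1310.44; σ² + n·σ₀² = 1310.44 + 6·3027.2004 = 19473.6424.
Posterior precision = 1/σ₀² + n/σ² = 1/3027.2004 + 6/1310.44 = (σ² + n·σ₀²)/(σ₀²σ²) = 19473.6424/(3027.2004·1310.44); posterior variance σₙ² = σ₀²σ²/(σ² + n·σ₀²) = 3027.2004·1310.44/19473.6424 = 203.709425.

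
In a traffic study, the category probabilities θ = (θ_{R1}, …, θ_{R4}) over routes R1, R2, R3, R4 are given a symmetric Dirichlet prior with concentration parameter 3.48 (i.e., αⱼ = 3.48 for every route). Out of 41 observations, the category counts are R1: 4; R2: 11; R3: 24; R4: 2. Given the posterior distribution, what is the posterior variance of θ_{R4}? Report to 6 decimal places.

0.001606

The Dirichlet prior is conjugate to the Multinomial likelihood: each posterior αⱼ = prior αⱼ + observed count nⱼ.
Posterior concentration: (7.48, 14.48, 27.48, 5.48), total = 54.92.
Var[θ_j] = α_j(Σα−α_j)/((Σα)²(Σα+1)) = 5.48·49.44/(54.92²·55.92) = 0.001606.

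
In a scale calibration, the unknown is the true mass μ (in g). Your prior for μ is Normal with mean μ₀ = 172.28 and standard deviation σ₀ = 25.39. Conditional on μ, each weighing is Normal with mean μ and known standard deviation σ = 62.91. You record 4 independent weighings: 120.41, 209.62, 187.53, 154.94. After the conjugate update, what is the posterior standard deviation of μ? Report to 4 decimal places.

For Normal data with known variance σ², a Normal(μ₀, σ₀²) prior on μ is conjugate. Posterior precision = 1/σ₀² + n/σ²; posterior mean is the precision-weighted average of μ₀ and x̄.
σ₀² = 25.39² = 644.6521, σ² = 62.91² = 3957.6681; σ² + n·σ₀² = 3957.6681 + 4·644.6521 = 6536.2765.
Posterior precision = 1/σ₀² + n/σ² = 1/644.6521 + 4/3957.6681 = (σ² + n·σ₀²)/(σ₀²σ²) = 6536.2765/(644.6521·3957.6681); posterior variance σₙ² = σ₀²σ²/(σ² + n·σ₀²) = 644.6521·3957.6681/6536.2765 = 390.332179.
Posterior SD = √σₙ² = √(644.6521·3957.6681/6536.2765) = 19.7568.

19.7568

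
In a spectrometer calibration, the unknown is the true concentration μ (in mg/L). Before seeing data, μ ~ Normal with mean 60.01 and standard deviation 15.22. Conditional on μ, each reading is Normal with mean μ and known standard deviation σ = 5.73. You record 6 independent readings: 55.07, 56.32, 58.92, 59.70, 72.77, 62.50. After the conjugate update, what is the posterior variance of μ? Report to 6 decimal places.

For Normal data with known variance σ², a Normal(μ₀, σ₀²) prior on μ is conjugate. Posterior precision = 1/σ₀² + n/σ²; posterior mean is the precision-weighted average of μ₀ and x̄.
σ₀² = 15.22² = 231.6484, σ² = 5.73² = 32.8329; σ² + n·σ₀² = 32.8329 + 6·231.6484 = 1422.7233.
Posterior precision = 1/σ₀² + n/σ² = 1/231.6484 + 6/32.8329 = (σ² + n·σ₀²)/(σ₀²σ²) = 1422.7233/(231.6484·32.8329); posterior variance σₙ² = σ₀²σ²/(σ² + n·σ₀²) = 231.6484·32.8329/1422.7233 = 5.345866.

5.345866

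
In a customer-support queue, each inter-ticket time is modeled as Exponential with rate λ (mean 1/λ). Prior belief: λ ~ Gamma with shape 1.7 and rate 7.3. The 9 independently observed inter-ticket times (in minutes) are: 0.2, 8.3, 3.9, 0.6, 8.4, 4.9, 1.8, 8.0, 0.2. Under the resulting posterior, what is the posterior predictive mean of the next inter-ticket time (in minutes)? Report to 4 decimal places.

4.4948

With a Gamma(shape α, rate β) prior on the exponential rate λ, the posterior after n observations with total T = Σxᵢ is Gamma(α+n, β+T).
Sum of observations T = 36.3 minutes; n = 9.
Posterior: Gamma(1.7+9, 7.3+36.3) = Gamma(10.7, 43.6).
The predictive distribution for the next observation is Lomax; its mean is β/(α−1) = 43.6/9.7 = 4.4948.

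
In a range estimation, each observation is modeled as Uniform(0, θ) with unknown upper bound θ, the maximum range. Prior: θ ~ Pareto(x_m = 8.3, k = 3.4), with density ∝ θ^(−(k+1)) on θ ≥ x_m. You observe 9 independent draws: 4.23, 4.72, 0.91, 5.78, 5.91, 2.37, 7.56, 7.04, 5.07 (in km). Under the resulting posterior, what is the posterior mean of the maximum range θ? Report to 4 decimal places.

9.0281

A Pareto(scale x_m, shape k) prior on the upper bound θ of Uniform(0, θ) is conjugate: posterior is Pareto(max(x_m, max xᵢ), k + n).
Sample maximum = 7.56; prior scale x_m = 8.3 → posterior scale = max = 8.30.
Posterior shape = 3.4 + 9 = 12.4.
E[θ|data] = k·x_m/(k−1) = 12.4·8.30/11.4 = 9.0281.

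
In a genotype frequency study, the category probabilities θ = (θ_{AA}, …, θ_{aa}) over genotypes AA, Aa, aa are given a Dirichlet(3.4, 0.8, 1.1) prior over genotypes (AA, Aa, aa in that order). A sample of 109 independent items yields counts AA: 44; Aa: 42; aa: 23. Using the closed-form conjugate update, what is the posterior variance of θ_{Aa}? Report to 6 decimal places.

0.002032

The Dirichlet prior is conjugate to the Multinomial likelihood: each posterior αⱼ = prior αⱼ + observed count nⱼ.
Posterior concentration: (47.4, 42.8, 24.1), total = 114.3.
Var[θ_j] = α_j(Σα−α_j)/((Σα)²(Σα+1)) = 42.8·71.5/(114.3²·115.3) = 0.002032.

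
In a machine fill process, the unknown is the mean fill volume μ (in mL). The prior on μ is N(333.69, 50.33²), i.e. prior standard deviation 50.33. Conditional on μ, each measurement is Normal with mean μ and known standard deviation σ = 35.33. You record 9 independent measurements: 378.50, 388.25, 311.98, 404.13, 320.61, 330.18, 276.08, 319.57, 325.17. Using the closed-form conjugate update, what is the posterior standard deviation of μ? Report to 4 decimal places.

For Normal data with known variance σ², a Normal(μ₀, σ₀²) prior on μ is conjugate. Posterior precision = 1/σ₀² + n/σ²; posterior mean is the precision-weighted average of μ₀ and x̄.
σ₀² = 50.33² = 2533.1089, σ² = 35.33² = 1248.2089; σ² + n·σ₀² = 1248.2089 + 9·2533.1089 = 24046.189.
Posterior precision = 1/σ₀² + n/σ² = 1/2533.1089 + 9/1248.2089 = (σ² + n·σ₀²)/(σ₀²σ²) = 24046.189/(2533.1089·1248.2089); posterior variance σₙ² = σ₀²σ²/(σ² + n·σ₀²) = 2533.1089·1248.2089/24046.189 = 131.490652.
Posterior SD = √σₙ² = √(2533.1089·1248.2089/24046.189) = 11.4669.

11.4669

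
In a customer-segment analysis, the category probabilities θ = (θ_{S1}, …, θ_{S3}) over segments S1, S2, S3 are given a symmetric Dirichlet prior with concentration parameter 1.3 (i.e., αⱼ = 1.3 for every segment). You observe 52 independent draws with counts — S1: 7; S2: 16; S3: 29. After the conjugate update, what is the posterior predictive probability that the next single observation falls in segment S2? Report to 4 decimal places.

The Dirichlet prior is conjugate to the Multinomial likelihood: each posterior αⱼ = prior αⱼ + observed count nⱼ.
Posterior concentration: (8.3, 17.3, 30.3), total = 55.9.
P(next = S2 | data) = α_{S2}/Σα = 0.3095.

0.3095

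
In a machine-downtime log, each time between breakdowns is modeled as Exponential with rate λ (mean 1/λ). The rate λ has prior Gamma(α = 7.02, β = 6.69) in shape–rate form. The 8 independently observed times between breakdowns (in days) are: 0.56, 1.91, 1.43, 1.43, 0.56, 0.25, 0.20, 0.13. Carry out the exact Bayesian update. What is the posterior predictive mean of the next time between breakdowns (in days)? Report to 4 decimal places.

With a Gamma(shape α, rate β) prior on the exponential rate λ, the posterior after n observations with total T = Σxᵢ is Gamma(α+n, β+T).
Sum of observations T = 6.47 days; n = 8.
Posterior: Gamma(7.02+8, 6.69+6.47) = Gamma(15.02, 13.16).
The predictive distribution for the next observation is Lomax; its mean is β/(α−1) = 13.16/14.02 = 0.9387.

0.9387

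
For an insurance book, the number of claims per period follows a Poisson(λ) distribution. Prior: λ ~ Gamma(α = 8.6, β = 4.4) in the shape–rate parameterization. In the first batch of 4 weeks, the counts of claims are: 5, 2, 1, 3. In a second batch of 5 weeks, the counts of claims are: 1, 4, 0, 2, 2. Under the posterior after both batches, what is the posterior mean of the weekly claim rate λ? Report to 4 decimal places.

2.1343

With a Gamma(shape α, rate β) prior, the Poisson likelihood is conjugate: the posterior is Gamma(α + ΣXᵢ, β + n).
Batch 1: sum of counts S = 11 over n = 4 weeks.
After batch 1: Gamma(α+S, β+n) = Gamma(8.6+11, 4.4+4) = Gamma(19.6, 8.4).
Batch 2: sum of counts S = 9 over n = 5 weeks.
After batch 2: Gamma(α+S, β+n) = Gamma(19.6+9, 8.4+5) = Gamma(28.6, 13.4).
Posterior mean = α/β = 28.6/13.4 = 2.1343.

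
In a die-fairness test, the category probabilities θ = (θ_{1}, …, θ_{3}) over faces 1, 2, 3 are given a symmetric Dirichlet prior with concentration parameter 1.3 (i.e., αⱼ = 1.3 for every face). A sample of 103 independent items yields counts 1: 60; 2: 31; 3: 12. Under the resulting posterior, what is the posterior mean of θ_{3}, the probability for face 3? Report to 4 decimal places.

The Dirichlet prior is conjugate to the Multinomial likelihood: each posterior αⱼ = prior αⱼ + observed count nⱼ.
Posterior concentration: (61.3, 32.3, 13.3), total = 106.9.
E[θ_{3}|data] = α_{3}/Σα = 13.3/106.9 = 0.1244.

0.1244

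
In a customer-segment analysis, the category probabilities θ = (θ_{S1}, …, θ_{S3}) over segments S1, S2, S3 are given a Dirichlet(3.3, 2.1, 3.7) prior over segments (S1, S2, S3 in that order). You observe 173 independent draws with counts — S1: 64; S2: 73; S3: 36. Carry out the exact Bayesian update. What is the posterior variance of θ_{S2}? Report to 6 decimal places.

The Dirichlet prior is conjugate to the Multinomial likelihood: each posterior αⱼ = prior αⱼ + observed count nⱼ.
Posterior concentration: (67.3, 75.1, 39.7), total = 182.1.
Var[θ_j] = α_j(Σα−α_j)/((Σα)²(Σα+1)) = 75.1·107.0/(182.1²·183.1) = 0.001323.

0.001323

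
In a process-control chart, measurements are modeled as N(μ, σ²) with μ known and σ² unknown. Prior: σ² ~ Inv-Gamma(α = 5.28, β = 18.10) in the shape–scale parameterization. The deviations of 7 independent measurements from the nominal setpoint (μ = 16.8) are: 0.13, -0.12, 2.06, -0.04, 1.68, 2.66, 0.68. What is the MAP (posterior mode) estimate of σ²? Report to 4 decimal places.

With known mean μ and an Inverse-Gamma(α, β) prior on σ², the Normal likelihood is conjugate: posterior is Inv-Gamma(α + n/2, β + Σ(xᵢ−μ)²/2).
Σ(xᵢ−μ)² = (0.13)² + (-0.12)² + (2.06)² + (-0.04)² + (1.68)² + (2.66)² + (0.68)² = 14.6369.
Posterior: Inv-Gamma(5.28 + 7/2, 18.10 + 14.6369/2) = Inv-Gamma(8.78, 25.41845).
Mode = β/(α+1) = 25.41845/9.78 = 2.5990.

2.5990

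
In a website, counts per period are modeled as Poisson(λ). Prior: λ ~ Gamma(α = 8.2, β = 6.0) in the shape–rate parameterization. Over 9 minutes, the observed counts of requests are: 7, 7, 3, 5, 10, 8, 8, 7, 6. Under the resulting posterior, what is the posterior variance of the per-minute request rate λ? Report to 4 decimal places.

0.3076

With a Gamma(shape α, rate β) prior, the Poisson likelihood is conjugate: the posterior is Gamma(α + ΣXᵢ, β + n).
Sum of counts S = 61 over n = 9 minutes.
Posterior: Gamma(α+S, β+n) = Gamma(8.2+61, 6.0+9) = Gamma(69.2, 15.0).
Var = α/β² = 69.2/15.0² = 0.3076.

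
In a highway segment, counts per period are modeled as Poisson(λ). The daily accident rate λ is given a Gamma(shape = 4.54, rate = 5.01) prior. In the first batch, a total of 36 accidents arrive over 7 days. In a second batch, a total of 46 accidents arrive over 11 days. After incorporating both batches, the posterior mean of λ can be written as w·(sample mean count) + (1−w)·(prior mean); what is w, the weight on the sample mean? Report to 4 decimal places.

With a Gamma(shape α, rate β) prior, the Poisson likelihood is conjugate: the posterior is Gamma(α + ΣXᵢ, β + n).
Total number of days: n = 7 + 11 = 18.
Posterior mean = (α₀+S)/(β₀+n) = [n/(β₀+n)]·(S/n) + [β₀/(β₀+n)]·(α₀/β₀), so only n and β₀ enter the weight.
Weight on data w = n/(β₀+n) = 18/(5.01+18) = 18/23.01 = 0.7823.

0.7823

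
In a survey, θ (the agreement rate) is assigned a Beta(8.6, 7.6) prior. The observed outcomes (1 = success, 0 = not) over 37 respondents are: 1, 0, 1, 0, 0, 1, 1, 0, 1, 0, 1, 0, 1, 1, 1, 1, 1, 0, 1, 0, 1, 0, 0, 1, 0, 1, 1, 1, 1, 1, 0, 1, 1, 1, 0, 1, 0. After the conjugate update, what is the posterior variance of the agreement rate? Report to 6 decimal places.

0.004450

The Beta prior is conjugate to a Binomial/Bernoulli likelihood; the update adds successes to α and failures to β.
Posterior: Beta(α+k, β+n−k) = Beta(8.6+23, 7.6+14) = Beta(31.6, 21.6).
Var = αβ/((α+β)²(α+β+1)) = 31.6·21.6/(53.2²·54.2) = 0.004450.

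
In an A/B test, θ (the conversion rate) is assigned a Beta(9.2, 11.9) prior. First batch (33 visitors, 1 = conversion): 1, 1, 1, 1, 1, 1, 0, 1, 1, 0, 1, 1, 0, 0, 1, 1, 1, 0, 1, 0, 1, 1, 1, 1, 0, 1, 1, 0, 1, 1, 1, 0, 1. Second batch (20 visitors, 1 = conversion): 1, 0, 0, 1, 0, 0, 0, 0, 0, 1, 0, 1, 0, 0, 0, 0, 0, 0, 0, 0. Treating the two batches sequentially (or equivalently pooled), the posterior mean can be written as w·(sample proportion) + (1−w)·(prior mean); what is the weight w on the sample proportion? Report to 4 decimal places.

0.7152

The Beta prior is conjugate to a Binomial/Bernoulli likelihood; the update adds successes to α and failures to β.
Total number of visitors: n = 33 + 20 = 53.
Posterior mean = (α₀+k)/(α₀+β₀+n) = [n/(α₀+β₀+n)]·(k/n) + [(α₀+β₀)/(α₀+β₀+n)]·α₀/(α₀+β₀), so only n and the prior enter the weight.
The weight on the data is w = n/(α₀+β₀+n) = 53/(9.2+11.9+53) = 53/74.1 = 0.7152.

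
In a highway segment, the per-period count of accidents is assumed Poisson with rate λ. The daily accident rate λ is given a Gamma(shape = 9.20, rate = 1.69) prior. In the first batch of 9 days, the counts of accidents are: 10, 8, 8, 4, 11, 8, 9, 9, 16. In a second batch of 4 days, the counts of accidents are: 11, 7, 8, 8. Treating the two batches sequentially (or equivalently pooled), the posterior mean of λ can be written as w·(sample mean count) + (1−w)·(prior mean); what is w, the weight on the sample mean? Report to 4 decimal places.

0.8850

With a Gamma(shape α, rate β) prior, the Poisson likelihood is conjugate: the posterior is Gamma(α + ΣXᵢ, β + n).
Total number of days: n = 9 + 4 = 13.
Posterior mean = (α₀+S)/(β₀+n) = [n/(β₀+n)]·(S/n) + [β₀/(β₀+n)]·(α₀/β₀), so only n and β₀ enter the weight.
Weight on data w = n/(β₀+n) = 13/(1.69+13) = 13/14.69 = 0.8850.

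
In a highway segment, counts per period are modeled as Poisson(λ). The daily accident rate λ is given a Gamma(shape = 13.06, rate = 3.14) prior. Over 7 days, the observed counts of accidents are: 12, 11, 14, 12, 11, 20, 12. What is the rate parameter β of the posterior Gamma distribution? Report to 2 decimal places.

With a Gamma(shape α, rate β) prior, the Poisson likelihood is conjugate: the posterior is Gamma(α + ΣXᵢ, β + n).
Sum of counts S = 92 over n = 7 days.
Posterior: Gamma(α+S, β+n) = Gamma(13.06+92, 3.14+7) = Gamma(105.06, 10.14).
Posterior β = 10.14.

10.14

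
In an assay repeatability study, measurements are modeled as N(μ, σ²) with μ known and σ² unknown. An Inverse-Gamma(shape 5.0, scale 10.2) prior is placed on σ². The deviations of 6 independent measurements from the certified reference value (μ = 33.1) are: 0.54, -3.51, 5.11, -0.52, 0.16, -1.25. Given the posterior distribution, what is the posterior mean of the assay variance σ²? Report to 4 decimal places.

With known mean μ and an Inverse-Gamma(α, β) prior on σ², the Normal likelihood is conjugate: posterior is Inv-Gamma(α + n/2, β + Σ(xᵢ−μ)²/2).
Σ(xᵢ−μ)² = (0.54)² + (-3.51)² + (5.11)² + (-0.52)² + (0.16)² + (-1.25)² = 40.5823.
Posterior: Inv-Gamma(5.0 + 6/2, 10.2 + 40.5823/2) = Inv-Gamma(8.00, 30.49115).
E[σ²|data] = β/(α−1) = 30.49115/7.00 = 4.3559.

4.3559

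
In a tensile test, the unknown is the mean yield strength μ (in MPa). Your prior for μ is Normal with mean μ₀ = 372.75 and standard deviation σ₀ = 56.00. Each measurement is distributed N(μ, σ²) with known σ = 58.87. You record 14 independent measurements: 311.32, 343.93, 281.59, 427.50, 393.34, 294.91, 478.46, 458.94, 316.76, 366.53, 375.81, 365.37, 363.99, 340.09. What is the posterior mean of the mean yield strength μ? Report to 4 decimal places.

366.1324

For Normal data with known variance σ², a Normal(μ₀, σ₀²) prior on μ is conjugate. Posterior precision = 1/σ₀² + n/σ²; posterior mean is the precision-weighted average of μ₀ and x̄.
Σxᵢ = 311.32 + 343.93 + 281.59 + 427.50 + 393.34 + 294.91 + 478.46 + 458.94 + 316.76 + 366.53 + 375.81 + 365.37 + 363.99 + 340.09 = 5118.54, so n·x̄ = 5118.54.
σ₀² = 56.00² = 3136, σ² = 58.87² = 3465.6769; σ² + n·σ₀² = 3465.6769 + 14·3136 = 47369.6769.
Posterior mean = (μ₀/σ₀² + n·x̄/σ²)/(1/σ₀² + n/σ²) = (σ²·μ₀ + σ₀²·n·x̄)/(σ² + n·σ₀²) = (3465.6769·372.75 + 3136·5118.54)/47369.6769 = 17343572.504475/47369.6769 = 366.1324.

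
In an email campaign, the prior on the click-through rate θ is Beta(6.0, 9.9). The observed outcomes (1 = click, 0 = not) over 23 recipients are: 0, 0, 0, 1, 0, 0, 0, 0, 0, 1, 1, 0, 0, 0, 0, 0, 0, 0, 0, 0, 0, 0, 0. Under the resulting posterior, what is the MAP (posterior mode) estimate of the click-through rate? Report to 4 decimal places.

0.2168

The Beta prior is conjugate to a Binomial/Bernoulli likelihood; the update adds successes to α and failures to β.
Posterior: Beta(α+k, β+n−k) = Beta(6.0+3, 9.9+20) = Beta(9.0, 29.9).
Mode of Beta(a,b) for a,b>1 is (a−1)/(a+b−2) = 8.0/36.9 = 0.2168.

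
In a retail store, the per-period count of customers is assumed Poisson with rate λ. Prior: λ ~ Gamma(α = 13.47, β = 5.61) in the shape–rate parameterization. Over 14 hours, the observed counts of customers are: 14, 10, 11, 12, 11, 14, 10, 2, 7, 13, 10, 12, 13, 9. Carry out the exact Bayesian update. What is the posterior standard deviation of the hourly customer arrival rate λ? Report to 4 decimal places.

0.6480

With a Gamma(shape α, rate β) prior, the Poisson likelihood is conjugate: the posterior is Gamma(α + ΣXᵢ, β + n).
Sum of counts S = 148 over n = 14 hours.
Posterior: Gamma(α+S, β+n) = Gamma(13.47+148, 5.61+14) = Gamma(161.47, 19.61).
SD = √α/β = √161.47/19.61 = 0.6480.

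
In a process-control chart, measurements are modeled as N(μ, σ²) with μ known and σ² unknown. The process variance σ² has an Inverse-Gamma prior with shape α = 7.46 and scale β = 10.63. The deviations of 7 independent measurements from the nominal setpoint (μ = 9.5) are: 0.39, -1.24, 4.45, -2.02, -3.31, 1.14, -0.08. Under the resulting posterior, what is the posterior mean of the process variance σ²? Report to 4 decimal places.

2.9666

With known mean μ and an Inverse-Gamma(α, β) prior on σ², the Normal likelihood is conjugate: posterior is Inv-Gamma(α + n/2, β + Σ(xᵢ−μ)²/2).
Σ(xᵢ−μ)² = (0.39)² + (-1.24)² + (4.45)² + (-2.02)² + (-3.31)² + (1.14)² + (-0.08)² = 37.8347.
Posterior: Inv-Gamma(7.46 + 7/2, 10.63 + 37.8347/2) = Inv-Gamma(10.96, 29.54735).
E[σ²|data] = β/(α−1) = 29.54735/9.96 = 2.9666.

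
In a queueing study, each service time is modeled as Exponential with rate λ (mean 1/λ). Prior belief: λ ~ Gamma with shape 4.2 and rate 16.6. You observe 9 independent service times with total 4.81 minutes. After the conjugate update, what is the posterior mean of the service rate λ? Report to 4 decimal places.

With a Gamma(shape α, rate β) prior on the exponential rate λ, the posterior after n observations with total T = Σxᵢ is Gamma(α+n, β+T).
Posterior: Gamma(4.2+9, 16.6+4.81) = Gamma(13.2, 21.41).
Posterior mean of λ = α/β = 13.2/21.41 = 0.6165.

0.6165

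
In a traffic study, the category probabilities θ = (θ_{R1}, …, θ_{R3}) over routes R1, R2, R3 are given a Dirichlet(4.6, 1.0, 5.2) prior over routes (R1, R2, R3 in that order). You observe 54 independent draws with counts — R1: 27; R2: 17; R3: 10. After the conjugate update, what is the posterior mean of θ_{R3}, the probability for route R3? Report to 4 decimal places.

The Dirichlet prior is conjugate to the Multinomial likelihood: each posterior αⱼ = prior αⱼ + observed count nⱼ.
Posterior concentration: (31.6, 18.0, 15.2), total = 64.8.
E[θ_{R3}|data] = α_{R3}/Σα = 15.2/64.8 = 0.2346.

0.2346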